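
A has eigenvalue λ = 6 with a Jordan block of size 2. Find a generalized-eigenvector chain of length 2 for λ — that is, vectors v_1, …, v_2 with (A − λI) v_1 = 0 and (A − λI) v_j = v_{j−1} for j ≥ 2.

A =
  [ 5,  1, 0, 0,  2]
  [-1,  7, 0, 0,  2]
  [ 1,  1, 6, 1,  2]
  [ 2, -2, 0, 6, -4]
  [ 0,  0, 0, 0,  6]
A Jordan chain for λ = 6 of length 2:
v_1 = (-1, -1, 1, 2, 0)ᵀ
v_2 = (1, 0, 0, 0, 0)ᵀ

Let N = A − (6)·I. We want v_2 with N^2 v_2 = 0 but N^1 v_2 ≠ 0; then v_{j-1} := N · v_j for j = 2, …, 2.

Pick v_2 = (1, 0, 0, 0, 0)ᵀ.
Then v_1 = N · v_2 = (-1, -1, 1, 2, 0)ᵀ.

Sanity check: (A − (6)·I) v_1 = (0, 0, 0, 0, 0)ᵀ = 0. ✓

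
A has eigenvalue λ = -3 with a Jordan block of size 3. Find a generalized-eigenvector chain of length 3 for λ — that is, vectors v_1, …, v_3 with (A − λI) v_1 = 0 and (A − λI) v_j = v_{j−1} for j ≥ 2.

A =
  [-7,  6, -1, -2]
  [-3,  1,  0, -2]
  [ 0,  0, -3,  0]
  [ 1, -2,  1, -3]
A Jordan chain for λ = -3 of length 3:
v_1 = (-4, -2, 0, 2)ᵀ
v_2 = (-4, -3, 0, 1)ᵀ
v_3 = (1, 0, 0, 0)ᵀ

Let N = A − (-3)·I. We want v_3 with N^3 v_3 = 0 but N^2 v_3 ≠ 0; then v_{j-1} := N · v_j for j = 3, …, 2.

Pick v_3 = (1, 0, 0, 0)ᵀ.
Then v_2 = N · v_3 = (-4, -3, 0, 1)ᵀ.
Then v_1 = N · v_2 = (-4, -2, 0, 2)ᵀ.

Sanity check: (A − (-3)·I) v_1 = (0, 0, 0, 0)ᵀ = 0. ✓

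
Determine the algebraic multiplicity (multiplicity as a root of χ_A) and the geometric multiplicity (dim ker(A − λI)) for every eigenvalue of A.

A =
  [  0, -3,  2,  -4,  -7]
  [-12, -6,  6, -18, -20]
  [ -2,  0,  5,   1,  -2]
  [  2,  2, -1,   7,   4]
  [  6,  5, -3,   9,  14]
λ = 4: alg = 5, geom = 2

Step 1 — factor the characteristic polynomial to read off the algebraic multiplicities:
  χ_A(x) = (x - 4)^5

Step 2 — compute geometric multiplicities via the rank-nullity identity g(λ) = n − rank(A − λI):
  rank(A − (4)·I) = 3, so dim ker(A − (4)·I) = n − 3 = 2

Summary:
  λ = 4: algebraic multiplicity = 5, geometric multiplicity = 2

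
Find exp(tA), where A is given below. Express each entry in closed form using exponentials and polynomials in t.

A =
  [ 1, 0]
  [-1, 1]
e^{tA} =
  [exp(t), 0]
  [-t*exp(t), exp(t)]

Strategy: write A = P · J · P⁻¹ where J is a Jordan canonical form, so e^{tA} = P · e^{tJ} · P⁻¹, and e^{tJ} can be computed block-by-block.

A has Jordan form
J =
  [1, 1]
  [0, 1]
(up to reordering of blocks).

Per-block formulas:
  For a 2×2 Jordan block J_2(1): exp(t · J_2(1)) = e^(1t)·(I + t·N), where N is the 2×2 nilpotent shift.

After assembling e^{tJ} and conjugating by P, we get:

e^{tA} =
  [exp(t), 0]
  [-t*exp(t), exp(t)]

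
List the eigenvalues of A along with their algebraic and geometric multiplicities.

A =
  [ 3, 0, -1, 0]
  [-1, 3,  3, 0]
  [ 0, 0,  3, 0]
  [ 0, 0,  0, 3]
λ = 3: alg = 4, geom = 2

Step 1 — factor the characteristic polynomial to read off the algebraic multiplicities:
  χ_A(x) = (x - 3)^4

Step 2 — compute geometric multiplicities via the rank-nullity identity g(λ) = n − rank(A − λI):
  rank(A − (3)·I) = 2, so dim ker(A − (3)·I) = n − 2 = 2

Summary:
  λ = 3: algebraic multiplicity = 4, geometric multiplicity = 2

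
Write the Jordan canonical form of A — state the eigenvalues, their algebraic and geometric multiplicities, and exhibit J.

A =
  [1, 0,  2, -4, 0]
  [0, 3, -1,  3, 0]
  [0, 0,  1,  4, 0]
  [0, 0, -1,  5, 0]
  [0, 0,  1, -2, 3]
J_1(1) ⊕ J_3(3) ⊕ J_1(3)

The characteristic polynomial is
  det(x·I − A) = x^5 - 13*x^4 + 66*x^3 - 162*x^2 + 189*x - 81 = (x - 3)^4*(x - 1)

Eigenvalues and multiplicities (the geometric multiplicity of λ is n − rank(A − λI), which equals the number of Jordan blocks for λ):
  λ = 1: algebraic multiplicity = 1, geometric multiplicity = 1
  λ = 3: algebraic multiplicity = 4, geometric multiplicity = 2

Determining the block sizes for each eigenvalue:
  λ = 1: one block (gm = 1), so the single block has size am = 1 → block sizes [1]
  λ = 3: with am = 4 and gm = 2, the partition is not yet determined (e.g. several partitions of 4 into 2 parts exist). Let N = A − (3)·I. Computing rank(N^1) = 3, rank(N^2) = 2, rank(N^3) = 1; the number of blocks of size ≥ j is rank(N^{j−1}) − rank(N^j), giving [2, 1, 1]. So we have 1 block(s) of size 3, 1 block(s) of size 1 → block sizes [3, 1]

Assembling the blocks gives a Jordan form
J =
  [1, 0, 0, 0, 0]
  [0, 3, 1, 0, 0]
  [0, 0, 3, 1, 0]
  [0, 0, 0, 3, 0]
  [0, 0, 0, 0, 3]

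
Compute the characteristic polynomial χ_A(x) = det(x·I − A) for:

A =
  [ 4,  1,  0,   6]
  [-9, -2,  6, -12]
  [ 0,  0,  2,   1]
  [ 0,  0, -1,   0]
x^4 - 4*x^3 + 6*x^2 - 4*x + 1

Expanding det(x·I − A) (e.g. by cofactor expansion or by noting that A is similar to its Jordan form J, which has the same characteristic polynomial as A) gives
  χ_A(x) = x^4 - 4*x^3 + 6*x^2 - 4*x + 1
which factors as (x - 1)^4. The eigenvalues (with algebraic multiplicities) are λ = 1 with multiplicity 4.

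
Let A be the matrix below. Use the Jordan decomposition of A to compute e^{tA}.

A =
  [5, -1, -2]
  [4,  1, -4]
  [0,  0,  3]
e^{tA} =
  [2*t*exp(3*t) + exp(3*t), -t*exp(3*t), -2*t*exp(3*t)]
  [4*t*exp(3*t), -2*t*exp(3*t) + exp(3*t), -4*t*exp(3*t)]
  [0, 0, exp(3*t)]

Strategy: write A = P · J · P⁻¹ where J is a Jordan canonical form, so e^{tA} = P · e^{tJ} · P⁻¹, and e^{tJ} can be computed block-by-block.

A has Jordan form
J =
  [3, 1, 0]
  [0, 3, 0]
  [0, 0, 3]
(up to reordering of blocks).

Per-block formulas:
  For a 1×1 block at λ = 3: exp(t · [3]) = [e^(3t)].
  For a 2×2 Jordan block J_2(3): exp(t · J_2(3)) = e^(3t)·(I + t·N), where N is the 2×2 nilpotent shift.

After assembling e^{tJ} and conjugating by P, we get:

e^{tA} =
  [2*t*exp(3*t) + exp(3*t), -t*exp(3*t), -2*t*exp(3*t)]
  [4*t*exp(3*t), -2*t*exp(3*t) + exp(3*t), -4*t*exp(3*t)]
  [0, 0, exp(3*t)]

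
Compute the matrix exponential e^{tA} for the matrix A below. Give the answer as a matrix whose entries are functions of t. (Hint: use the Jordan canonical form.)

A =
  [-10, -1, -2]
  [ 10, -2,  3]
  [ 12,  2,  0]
e^{tA} =
  [t^2*exp(-4*t) - 6*t*exp(-4*t) + exp(-4*t), -t*exp(-4*t), t^2*exp(-4*t)/2 - 2*t*exp(-4*t)]
  [-2*t^2*exp(-4*t) + 10*t*exp(-4*t), 2*t*exp(-4*t) + exp(-4*t), -t^2*exp(-4*t) + 3*t*exp(-4*t)]
  [-2*t^2*exp(-4*t) + 12*t*exp(-4*t), 2*t*exp(-4*t), -t^2*exp(-4*t) + 4*t*exp(-4*t) + exp(-4*t)]

Strategy: write A = P · J · P⁻¹ where J is a Jordan canonical form, so e^{tA} = P · e^{tJ} · P⁻¹, and e^{tJ} can be computed block-by-block.

A has Jordan form
J =
  [-4,  1,  0]
  [ 0, -4,  1]
  [ 0,  0, -4]
(up to reordering of blocks).

Per-block formulas:
  For a 3×3 Jordan block J_3(-4): exp(t · J_3(-4)) = e^(-4t)·(I + t·N + (t^2/2)·N^2), where N is the 3×3 nilpotent shift.

After assembling e^{tJ} and conjugating by P, we get:

e^{tA} =
  [t^2*exp(-4*t) - 6*t*exp(-4*t) + exp(-4*t), -t*exp(-4*t), t^2*exp(-4*t)/2 - 2*t*exp(-4*t)]
  [-2*t^2*exp(-4*t) + 10*t*exp(-4*t), 2*t*exp(-4*t) + exp(-4*t), -t^2*exp(-4*t) + 3*t*exp(-4*t)]
  [-2*t^2*exp(-4*t) + 12*t*exp(-4*t), 2*t*exp(-4*t), -t^2*exp(-4*t) + 4*t*exp(-4*t) + exp(-4*t)]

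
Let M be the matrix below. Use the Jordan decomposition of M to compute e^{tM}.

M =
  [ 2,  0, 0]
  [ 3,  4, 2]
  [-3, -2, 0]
e^{tM} =
  [exp(2*t), 0, 0]
  [3*t*exp(2*t), 2*t*exp(2*t) + exp(2*t), 2*t*exp(2*t)]
  [-3*t*exp(2*t), -2*t*exp(2*t), -2*t*exp(2*t) + exp(2*t)]

Strategy: write M = P · J · P⁻¹ where J is a Jordan canonical form, so e^{tM} = P · e^{tJ} · P⁻¹, and e^{tJ} can be computed block-by-block.

M has Jordan form
J =
  [2, 1, 0]
  [0, 2, 0]
  [0, 0, 2]
(up to reordering of blocks).

Per-block formulas:
  For a 2×2 Jordan block J_2(2): exp(t · J_2(2)) = e^(2t)·(I + t·N), where N is the 2×2 nilpotent shift.
  For a 1×1 block at λ = 2: exp(t · [2]) = [e^(2t)].

After assembling e^{tJ} and conjugating by P, we get:

e^{tM} =
  [exp(2*t), 0, 0]
  [3*t*exp(2*t), 2*t*exp(2*t) + exp(2*t), 2*t*exp(2*t)]
  [-3*t*exp(2*t), -2*t*exp(2*t), -2*t*exp(2*t) + exp(2*t)]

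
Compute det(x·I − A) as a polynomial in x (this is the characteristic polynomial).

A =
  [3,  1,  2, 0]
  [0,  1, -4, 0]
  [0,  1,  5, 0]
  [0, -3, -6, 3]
x^4 - 12*x^3 + 54*x^2 - 108*x + 81

Expanding det(x·I − A) (e.g. by cofactor expansion or by noting that A is similar to its Jordan form J, which has the same characteristic polynomial as A) gives
  χ_A(x) = x^4 - 12*x^3 + 54*x^2 - 108*x + 81
which factors as (x - 3)^4. The eigenvalues (with algebraic multiplicities) are λ = 3 with multiplicity 4.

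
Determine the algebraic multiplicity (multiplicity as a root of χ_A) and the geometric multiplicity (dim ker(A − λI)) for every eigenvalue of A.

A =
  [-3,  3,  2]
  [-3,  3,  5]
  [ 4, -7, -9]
λ = -3: alg = 3, geom = 1

Step 1 — factor the characteristic polynomial to read off the algebraic multiplicities:
  χ_A(x) = (x + 3)^3

Step 2 — compute geometric multiplicities via the rank-nullity identity g(λ) = n − rank(A − λI):
  rank(A − (-3)·I) = 2, so dim ker(A − (-3)·I) = n − 2 = 1

Summary:
  λ = -3: algebraic multiplicity = 3, geometric multiplicity = 1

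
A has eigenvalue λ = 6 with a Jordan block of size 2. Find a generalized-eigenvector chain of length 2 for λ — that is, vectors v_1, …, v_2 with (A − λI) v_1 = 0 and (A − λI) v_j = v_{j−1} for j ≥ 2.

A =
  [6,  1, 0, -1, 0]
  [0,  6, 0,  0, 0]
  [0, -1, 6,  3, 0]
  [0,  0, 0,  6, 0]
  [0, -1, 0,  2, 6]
A Jordan chain for λ = 6 of length 2:
v_1 = (1, 0, -1, 0, -1)ᵀ
v_2 = (0, 1, 0, 0, 0)ᵀ

Let N = A − (6)·I. We want v_2 with N^2 v_2 = 0 but N^1 v_2 ≠ 0; then v_{j-1} := N · v_j for j = 2, …, 2.

Pick v_2 = (0, 1, 0, 0, 0)ᵀ.
Then v_1 = N · v_2 = (1, 0, -1, 0, -1)ᵀ.

Sanity check: (A − (6)·I) v_1 = (0, 0, 0, 0, 0)ᵀ = 0. ✓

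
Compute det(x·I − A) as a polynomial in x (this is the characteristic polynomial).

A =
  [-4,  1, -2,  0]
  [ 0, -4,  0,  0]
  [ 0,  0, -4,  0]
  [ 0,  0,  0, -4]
x^4 + 16*x^3 + 96*x^2 + 256*x + 256

Expanding det(x·I − A) (e.g. by cofactor expansion or by noting that A is similar to its Jordan form J, which has the same characteristic polynomial as A) gives
  χ_A(x) = x^4 + 16*x^3 + 96*x^2 + 256*x + 256
which factors as (x + 4)^4. The eigenvalues (with algebraic multiplicities) are λ = -4 with multiplicity 4.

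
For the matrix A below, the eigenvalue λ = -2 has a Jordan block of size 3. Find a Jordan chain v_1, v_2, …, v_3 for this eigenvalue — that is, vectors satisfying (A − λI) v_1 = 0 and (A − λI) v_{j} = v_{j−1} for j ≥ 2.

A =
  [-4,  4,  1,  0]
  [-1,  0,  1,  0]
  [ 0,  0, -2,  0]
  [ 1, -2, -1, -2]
A Jordan chain for λ = -2 of length 3:
v_1 = (2, 1, 0, -1)ᵀ
v_2 = (1, 1, 0, -1)ᵀ
v_3 = (0, 0, 1, 0)ᵀ

Let N = A − (-2)·I. We want v_3 with N^3 v_3 = 0 but N^2 v_3 ≠ 0; then v_{j-1} := N · v_j for j = 3, …, 2.

Pick v_3 = (0, 0, 1, 0)ᵀ.
Then v_2 = N · v_3 = (1, 1, 0, -1)ᵀ.
Then v_1 = N · v_2 = (2, 1, 0, -1)ᵀ.

Sanity check: (A − (-2)·I) v_1 = (0, 0, 0, 0)ᵀ = 0. ✓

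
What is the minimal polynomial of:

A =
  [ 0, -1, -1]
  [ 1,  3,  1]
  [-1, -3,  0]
x^3 - 3*x^2 + 3*x - 1

The characteristic polynomial is χ_A(x) = (x - 1)^3, so the eigenvalues are known. The minimal polynomial is
  m_A(x) = Π_λ (x − λ)^{k_λ}
where k_λ is the size of the *largest* Jordan block for λ (equivalently, the smallest k with (A − λI)^k v = 0 for every generalised eigenvector v of λ).

  λ = 1: largest Jordan block has size 3, contributing (x − 1)^3

So m_A(x) = (x - 1)^3 = x^3 - 3*x^2 + 3*x - 1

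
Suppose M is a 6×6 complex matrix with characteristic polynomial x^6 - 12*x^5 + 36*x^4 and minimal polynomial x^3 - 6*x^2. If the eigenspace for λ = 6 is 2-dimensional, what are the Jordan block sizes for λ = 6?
Block sizes for λ = 6: [1, 1]

Step 1 — from the characteristic polynomial, algebraic multiplicity of λ = 6 is 2. From dim ker(M − (6)·I) = 2, there are exactly 2 Jordan blocks for λ = 6.
Step 2 — from the minimal polynomial, the factor (x − 6) tells us the largest block for λ = 6 has size 1.
Step 3 — with total size 2, 2 blocks, and largest block 1, the block sizes (in nonincreasing order) are [1, 1].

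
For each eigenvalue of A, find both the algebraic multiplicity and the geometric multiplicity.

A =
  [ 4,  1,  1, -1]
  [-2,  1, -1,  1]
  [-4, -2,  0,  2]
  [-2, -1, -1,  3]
λ = 2: alg = 4, geom = 3

Step 1 — factor the characteristic polynomial to read off the algebraic multiplicities:
  χ_A(x) = (x - 2)^4

Step 2 — compute geometric multiplicities via the rank-nullity identity g(λ) = n − rank(A − λI):
  rank(A − (2)·I) = 1, so dim ker(A − (2)·I) = n − 1 = 3

Summary:
  λ = 2: algebraic multiplicity = 4, geometric multiplicity = 3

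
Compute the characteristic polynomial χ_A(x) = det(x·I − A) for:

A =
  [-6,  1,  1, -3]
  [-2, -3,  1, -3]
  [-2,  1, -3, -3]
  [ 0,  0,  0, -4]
x^4 + 16*x^3 + 96*x^2 + 256*x + 256

Expanding det(x·I − A) (e.g. by cofactor expansion or by noting that A is similar to its Jordan form J, which has the same characteristic polynomial as A) gives
  χ_A(x) = x^4 + 16*x^3 + 96*x^2 + 256*x + 256
which factors as (x + 4)^4. The eigenvalues (with algebraic multiplicities) are λ = -4 with multiplicity 4.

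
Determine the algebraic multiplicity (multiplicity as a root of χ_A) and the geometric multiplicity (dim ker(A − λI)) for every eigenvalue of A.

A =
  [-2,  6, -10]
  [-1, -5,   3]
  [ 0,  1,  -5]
λ = -4: alg = 3, geom = 1

Step 1 — factor the characteristic polynomial to read off the algebraic multiplicities:
  χ_A(x) = (x + 4)^3

Step 2 — compute geometric multiplicities via the rank-nullity identity g(λ) = n − rank(A − λI):
  rank(A − (-4)·I) = 2, so dim ker(A − (-4)·I) = n − 2 = 1

Summary:
  λ = -4: algebraic multiplicity = 3, geometric multiplicity = 1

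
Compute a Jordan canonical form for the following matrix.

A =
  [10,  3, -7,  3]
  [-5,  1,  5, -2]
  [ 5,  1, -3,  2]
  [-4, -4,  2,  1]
J_3(2) ⊕ J_1(3)

The characteristic polynomial is
  det(x·I − A) = x^4 - 9*x^3 + 30*x^2 - 44*x + 24 = (x - 3)*(x - 2)^3

Eigenvalues and multiplicities (the geometric multiplicity of λ is n − rank(A − λI), which equals the number of Jordan blocks for λ):
  λ = 2: algebraic multiplicity = 3, geometric multiplicity = 1
  λ = 3: algebraic multiplicity = 1, geometric multiplicity = 1

Determining the block sizes for each eigenvalue:
  λ = 2: one block (gm = 1), so the single block has size am = 3 → block sizes [3]
  λ = 3: one block (gm = 1), so the single block has size am = 1 → block sizes [1]

Assembling the blocks gives a Jordan form
J =
  [2, 1, 0, 0]
  [0, 2, 1, 0]
  [0, 0, 2, 0]
  [0, 0, 0, 3]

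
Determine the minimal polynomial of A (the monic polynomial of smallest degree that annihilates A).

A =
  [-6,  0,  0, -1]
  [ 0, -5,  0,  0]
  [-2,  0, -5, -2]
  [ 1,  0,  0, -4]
x^2 + 10*x + 25

The characteristic polynomial is χ_A(x) = (x + 5)^4, so the eigenvalues are known. The minimal polynomial is
  m_A(x) = Π_λ (x − λ)^{k_λ}
where k_λ is the size of the *largest* Jordan block for λ (equivalently, the smallest k with (A − λI)^k v = 0 for every generalised eigenvector v of λ).

  λ = -5: largest Jordan block has size 2, contributing (x + 5)^2

So m_A(x) = (x + 5)^2 = x^2 + 10*x + 25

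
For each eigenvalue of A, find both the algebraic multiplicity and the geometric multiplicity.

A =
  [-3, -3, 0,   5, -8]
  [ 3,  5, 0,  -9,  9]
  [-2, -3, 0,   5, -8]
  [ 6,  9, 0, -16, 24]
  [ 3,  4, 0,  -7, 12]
λ = -1: alg = 2, geom = 2; λ = 0: alg = 3, geom = 1

Step 1 — factor the characteristic polynomial to read off the algebraic multiplicities:
  χ_A(x) = x^3*(x + 1)^2

Step 2 — compute geometric multiplicities via the rank-nullity identity g(λ) = n − rank(A − λI):
  rank(A − (-1)·I) = 3, so dim ker(A − (-1)·I) = n − 3 = 2
  rank(A − (0)·I) = 4, so dim ker(A − (0)·I) = n − 4 = 1

Summary:
  λ = -1: algebraic multiplicity = 2, geometric multiplicity = 2
  λ = 0: algebraic multiplicity = 3, geometric multiplicity = 1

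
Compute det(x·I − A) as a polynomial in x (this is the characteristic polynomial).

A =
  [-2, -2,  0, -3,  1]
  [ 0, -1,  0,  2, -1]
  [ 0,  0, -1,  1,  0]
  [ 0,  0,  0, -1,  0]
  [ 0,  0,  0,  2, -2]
x^5 + 7*x^4 + 19*x^3 + 25*x^2 + 16*x + 4

Expanding det(x·I − A) (e.g. by cofactor expansion or by noting that A is similar to its Jordan form J, which has the same characteristic polynomial as A) gives
  χ_A(x) = x^5 + 7*x^4 + 19*x^3 + 25*x^2 + 16*x + 4
which factors as (x + 1)^3*(x + 2)^2. The eigenvalues (with algebraic multiplicities) are λ = -2 with multiplicity 2, λ = -1 with multiplicity 3.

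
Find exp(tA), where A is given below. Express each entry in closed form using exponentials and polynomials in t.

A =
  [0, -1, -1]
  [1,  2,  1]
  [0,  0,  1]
e^{tA} =
  [-t*exp(t) + exp(t), -t*exp(t), -t*exp(t)]
  [t*exp(t), t*exp(t) + exp(t), t*exp(t)]
  [0, 0, exp(t)]

Strategy: write A = P · J · P⁻¹ where J is a Jordan canonical form, so e^{tA} = P · e^{tJ} · P⁻¹, and e^{tJ} can be computed block-by-block.

A has Jordan form
J =
  [1, 1, 0]
  [0, 1, 0]
  [0, 0, 1]
(up to reordering of blocks).

Per-block formulas:
  For a 2×2 Jordan block J_2(1): exp(t · J_2(1)) = e^(1t)·(I + t·N), where N is the 2×2 nilpotent shift.
  For a 1×1 block at λ = 1: exp(t · [1]) = [e^(1t)].

After assembling e^{tJ} and conjugating by P, we get:

e^{tA} =
  [-t*exp(t) + exp(t), -t*exp(t), -t*exp(t)]
  [t*exp(t), t*exp(t) + exp(t), t*exp(t)]
  [0, 0, exp(t)]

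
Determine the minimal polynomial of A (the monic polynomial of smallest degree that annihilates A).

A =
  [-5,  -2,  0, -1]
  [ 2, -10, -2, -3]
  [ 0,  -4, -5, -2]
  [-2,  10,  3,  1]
x^4 + 19*x^3 + 135*x^2 + 425*x + 500

The characteristic polynomial is χ_A(x) = (x + 4)*(x + 5)^3, so the eigenvalues are known. The minimal polynomial is
  m_A(x) = Π_λ (x − λ)^{k_λ}
where k_λ is the size of the *largest* Jordan block for λ (equivalently, the smallest k with (A − λI)^k v = 0 for every generalised eigenvector v of λ).

  λ = -5: largest Jordan block has size 3, contributing (x + 5)^3
  λ = -4: largest Jordan block has size 1, contributing (x + 4)

So m_A(x) = (x + 4)*(x + 5)^3 = x^4 + 19*x^3 + 135*x^2 + 425*x + 500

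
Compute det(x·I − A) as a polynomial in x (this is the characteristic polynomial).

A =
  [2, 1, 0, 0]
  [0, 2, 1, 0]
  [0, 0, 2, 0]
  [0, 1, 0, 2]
x^4 - 8*x^3 + 24*x^2 - 32*x + 16

Expanding det(x·I − A) (e.g. by cofactor expansion or by noting that A is similar to its Jordan form J, which has the same characteristic polynomial as A) gives
  χ_A(x) = x^4 - 8*x^3 + 24*x^2 - 32*x + 16
which factors as (x - 2)^4. The eigenvalues (with algebraic multiplicities) are λ = 2 with multiplicity 4.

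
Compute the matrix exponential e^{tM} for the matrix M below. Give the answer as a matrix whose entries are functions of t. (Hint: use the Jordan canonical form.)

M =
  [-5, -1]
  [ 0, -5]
e^{tM} =
  [exp(-5*t), -t*exp(-5*t)]
  [0, exp(-5*t)]

Strategy: write M = P · J · P⁻¹ where J is a Jordan canonical form, so e^{tM} = P · e^{tJ} · P⁻¹, and e^{tJ} can be computed block-by-block.

M has Jordan form
J =
  [-5,  1]
  [ 0, -5]
(up to reordering of blocks).

Per-block formulas:
  For a 2×2 Jordan block J_2(-5): exp(t · J_2(-5)) = e^(-5t)·(I + t·N), where N is the 2×2 nilpotent shift.

After assembling e^{tJ} and conjugating by P, we get:

e^{tM} =
  [exp(-5*t), -t*exp(-5*t)]
  [0, exp(-5*t)]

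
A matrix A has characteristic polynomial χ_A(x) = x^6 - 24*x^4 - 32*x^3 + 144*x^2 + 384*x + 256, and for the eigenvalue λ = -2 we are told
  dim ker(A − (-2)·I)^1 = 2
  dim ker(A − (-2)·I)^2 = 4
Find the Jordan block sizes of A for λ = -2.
Block sizes for λ = -2: [2, 2]

From the dimensions of kernels of powers, the number of Jordan blocks of size at least j is d_j − d_{j−1} where d_j = dim ker(N^j) (with d_0 = 0). Computing the differences gives [2, 2].
The number of blocks of size exactly k is (#blocks of size ≥ k) − (#blocks of size ≥ k + 1), so the partition is: 2 block(s) of size 2.
In nonincreasing order the block sizes are [2, 2].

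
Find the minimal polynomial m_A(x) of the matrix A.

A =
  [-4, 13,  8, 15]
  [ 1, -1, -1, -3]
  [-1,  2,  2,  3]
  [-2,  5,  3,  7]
x^2 - 2*x + 1

The characteristic polynomial is χ_A(x) = (x - 1)^4, so the eigenvalues are known. The minimal polynomial is
  m_A(x) = Π_λ (x − λ)^{k_λ}
where k_λ is the size of the *largest* Jordan block for λ (equivalently, the smallest k with (A − λI)^k v = 0 for every generalised eigenvector v of λ).

  λ = 1: largest Jordan block has size 2, contributing (x − 1)^2

So m_A(x) = (x - 1)^2 = x^2 - 2*x + 1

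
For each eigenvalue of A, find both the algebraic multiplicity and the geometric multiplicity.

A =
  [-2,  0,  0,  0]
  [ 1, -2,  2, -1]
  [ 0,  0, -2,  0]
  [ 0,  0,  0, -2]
λ = -2: alg = 4, geom = 3

Step 1 — factor the characteristic polynomial to read off the algebraic multiplicities:
  χ_A(x) = (x + 2)^4

Step 2 — compute geometric multiplicities via the rank-nullity identity g(λ) = n − rank(A − λI):
  rank(A − (-2)·I) = 1, so dim ker(A − (-2)·I) = n − 1 = 3

Summary:
  λ = -2: algebraic multiplicity = 4, geometric multiplicity = 3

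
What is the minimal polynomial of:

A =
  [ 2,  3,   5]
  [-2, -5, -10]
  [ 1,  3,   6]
x^2 - 2*x + 1

The characteristic polynomial is χ_A(x) = (x - 1)^3, so the eigenvalues are known. The minimal polynomial is
  m_A(x) = Π_λ (x − λ)^{k_λ}
where k_λ is the size of the *largest* Jordan block for λ (equivalently, the smallest k with (A − λI)^k v = 0 for every generalised eigenvector v of λ).

  λ = 1: largest Jordan block has size 2, contributing (x − 1)^2

So m_A(x) = (x - 1)^2 = x^2 - 2*x + 1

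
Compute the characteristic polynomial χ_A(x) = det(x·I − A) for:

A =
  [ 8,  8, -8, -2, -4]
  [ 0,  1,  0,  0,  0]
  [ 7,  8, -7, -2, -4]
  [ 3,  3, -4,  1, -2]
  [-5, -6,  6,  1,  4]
x^5 - 7*x^4 + 19*x^3 - 25*x^2 + 16*x - 4

Expanding det(x·I − A) (e.g. by cofactor expansion or by noting that A is similar to its Jordan form J, which has the same characteristic polynomial as A) gives
  χ_A(x) = x^5 - 7*x^4 + 19*x^3 - 25*x^2 + 16*x - 4
which factors as (x - 2)^2*(x - 1)^3. The eigenvalues (with algebraic multiplicities) are λ = 1 with multiplicity 3, λ = 2 with multiplicity 2.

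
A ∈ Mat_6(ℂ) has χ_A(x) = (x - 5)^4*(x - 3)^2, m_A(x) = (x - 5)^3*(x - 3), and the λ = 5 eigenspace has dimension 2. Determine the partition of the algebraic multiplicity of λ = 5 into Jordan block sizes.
Block sizes for λ = 5: [3, 1]

Step 1 — from the characteristic polynomial, algebraic multiplicity of λ = 5 is 4. From dim ker(A − (5)·I) = 2, there are exactly 2 Jordan blocks for λ = 5.
Step 2 — from the minimal polynomial, the factor (x − 5)^3 tells us the largest block for λ = 5 has size 3.
Step 3 — with total size 4, 2 blocks, and largest block 3, the block sizes (in nonincreasing order) are [3, 1].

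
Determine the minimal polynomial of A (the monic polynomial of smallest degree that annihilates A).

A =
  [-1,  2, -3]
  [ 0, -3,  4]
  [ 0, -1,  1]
x^3 + 3*x^2 + 3*x + 1

The characteristic polynomial is χ_A(x) = (x + 1)^3, so the eigenvalues are known. The minimal polynomial is
  m_A(x) = Π_λ (x − λ)^{k_λ}
where k_λ is the size of the *largest* Jordan block for λ (equivalently, the smallest k with (A − λI)^k v = 0 for every generalised eigenvector v of λ).

  λ = -1: largest Jordan block has size 3, contributing (x + 1)^3

So m_A(x) = (x + 1)^3 = x^3 + 3*x^2 + 3*x + 1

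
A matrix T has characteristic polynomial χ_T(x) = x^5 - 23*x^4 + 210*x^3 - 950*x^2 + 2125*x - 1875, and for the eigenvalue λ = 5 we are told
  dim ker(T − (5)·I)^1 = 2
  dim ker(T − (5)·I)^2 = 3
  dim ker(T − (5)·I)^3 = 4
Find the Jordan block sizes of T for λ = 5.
Block sizes for λ = 5: [3, 1]

From the dimensions of kernels of powers, the number of Jordan blocks of size at least j is d_j − d_{j−1} where d_j = dim ker(N^j) (with d_0 = 0). Computing the differences gives [2, 1, 1].
The number of blocks of size exactly k is (#blocks of size ≥ k) − (#blocks of size ≥ k + 1), so the partition is: 1 block(s) of size 1, 1 block(s) of size 3.
In nonincreasing order the block sizes are [3, 1].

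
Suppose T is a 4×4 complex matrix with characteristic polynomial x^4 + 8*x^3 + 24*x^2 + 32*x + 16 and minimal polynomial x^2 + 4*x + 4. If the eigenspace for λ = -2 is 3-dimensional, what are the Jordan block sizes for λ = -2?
Block sizes for λ = -2: [2, 1, 1]

Step 1 — from the characteristic polynomial, algebraic multiplicity of λ = -2 is 4. From dim ker(T − (-2)·I) = 3, there are exactly 3 Jordan blocks for λ = -2.
Step 2 — from the minimal polynomial, the factor (x + 2)^2 tells us the largest block for λ = -2 has size 2.
Step 3 — with total size 4, 3 blocks, and largest block 2, the block sizes (in nonincreasing order) are [2, 1, 1].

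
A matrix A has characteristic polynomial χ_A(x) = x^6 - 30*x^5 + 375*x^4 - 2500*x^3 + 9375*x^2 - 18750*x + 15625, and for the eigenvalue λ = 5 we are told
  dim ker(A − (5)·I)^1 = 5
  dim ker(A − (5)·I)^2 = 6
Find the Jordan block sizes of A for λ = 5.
Block sizes for λ = 5: [2, 1, 1, 1, 1]

From the dimensions of kernels of powers, the number of Jordan blocks of size at least j is d_j − d_{j−1} where d_j = dim ker(N^j) (with d_0 = 0). Computing the differences gives [5, 1].
The number of blocks of size exactly k is (#blocks of size ≥ k) − (#blocks of size ≥ k + 1), so the partition is: 4 block(s) of size 1, 1 block(s) of size 2.
In nonincreasing order the block sizes are [2, 1, 1, 1, 1].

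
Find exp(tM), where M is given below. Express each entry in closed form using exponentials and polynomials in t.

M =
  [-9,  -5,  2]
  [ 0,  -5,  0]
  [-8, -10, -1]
e^{tM} =
  [-4*t*exp(-5*t) + exp(-5*t), -5*t*exp(-5*t), 2*t*exp(-5*t)]
  [0, exp(-5*t), 0]
  [-8*t*exp(-5*t), -10*t*exp(-5*t), 4*t*exp(-5*t) + exp(-5*t)]

Strategy: write M = P · J · P⁻¹ where J is a Jordan canonical form, so e^{tM} = P · e^{tJ} · P⁻¹, and e^{tJ} can be computed block-by-block.

M has Jordan form
J =
  [-5,  1,  0]
  [ 0, -5,  0]
  [ 0,  0, -5]
(up to reordering of blocks).

Per-block formulas:
  For a 1×1 block at λ = -5: exp(t · [-5]) = [e^(-5t)].
  For a 2×2 Jordan block J_2(-5): exp(t · J_2(-5)) = e^(-5t)·(I + t·N), where N is the 2×2 nilpotent shift.

After assembling e^{tJ} and conjugating by P, we get:

e^{tM} =
  [-4*t*exp(-5*t) + exp(-5*t), -5*t*exp(-5*t), 2*t*exp(-5*t)]
  [0, exp(-5*t), 0]
  [-8*t*exp(-5*t), -10*t*exp(-5*t), 4*t*exp(-5*t) + exp(-5*t)]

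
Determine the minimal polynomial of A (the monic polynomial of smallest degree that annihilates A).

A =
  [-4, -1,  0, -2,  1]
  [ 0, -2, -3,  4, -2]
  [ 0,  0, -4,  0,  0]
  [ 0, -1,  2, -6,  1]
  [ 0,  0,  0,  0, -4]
x^3 + 12*x^2 + 48*x + 64

The characteristic polynomial is χ_A(x) = (x + 4)^5, so the eigenvalues are known. The minimal polynomial is
  m_A(x) = Π_λ (x − λ)^{k_λ}
where k_λ is the size of the *largest* Jordan block for λ (equivalently, the smallest k with (A − λI)^k v = 0 for every generalised eigenvector v of λ).

  λ = -4: largest Jordan block has size 3, contributing (x + 4)^3

So m_A(x) = (x + 4)^3 = x^3 + 12*x^2 + 48*x + 64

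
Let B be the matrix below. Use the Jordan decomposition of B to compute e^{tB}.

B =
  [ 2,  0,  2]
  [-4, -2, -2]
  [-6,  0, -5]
e^{tB} =
  [4*exp(-t) - 3*exp(-2*t), 0, 2*exp(-t) - 2*exp(-2*t)]
  [-4*exp(-t) + 4*exp(-2*t), exp(-2*t), -2*exp(-t) + 2*exp(-2*t)]
  [-6*exp(-t) + 6*exp(-2*t), 0, -3*exp(-t) + 4*exp(-2*t)]

Strategy: write B = P · J · P⁻¹ where J is a Jordan canonical form, so e^{tB} = P · e^{tJ} · P⁻¹, and e^{tJ} can be computed block-by-block.

B has Jordan form
J =
  [-2,  0,  0]
  [ 0, -2,  0]
  [ 0,  0, -1]
(up to reordering of blocks).

Per-block formulas:
  For a 1×1 block at λ = -2: exp(t · [-2]) = [e^(-2t)].
  For a 1×1 block at λ = -1: exp(t · [-1]) = [e^(-1t)].

After assembling e^{tJ} and conjugating by P, we get:

e^{tB} =
  [4*exp(-t) - 3*exp(-2*t), 0, 2*exp(-t) - 2*exp(-2*t)]
  [-4*exp(-t) + 4*exp(-2*t), exp(-2*t), -2*exp(-t) + 2*exp(-2*t)]
  [-6*exp(-t) + 6*exp(-2*t), 0, -3*exp(-t) + 4*exp(-2*t)]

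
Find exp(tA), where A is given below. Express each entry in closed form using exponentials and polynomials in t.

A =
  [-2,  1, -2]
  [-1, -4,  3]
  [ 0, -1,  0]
e^{tA} =
  [-t^2*exp(-2*t)/2 + exp(-2*t), t*exp(-2*t), -t^2*exp(-2*t)/2 - 2*t*exp(-2*t)]
  [t^2*exp(-2*t) - t*exp(-2*t), -2*t*exp(-2*t) + exp(-2*t), t^2*exp(-2*t) + 3*t*exp(-2*t)]
  [t^2*exp(-2*t)/2, -t*exp(-2*t), t^2*exp(-2*t)/2 + 2*t*exp(-2*t) + exp(-2*t)]

Strategy: write A = P · J · P⁻¹ where J is a Jordan canonical form, so e^{tA} = P · e^{tJ} · P⁻¹, and e^{tJ} can be computed block-by-block.

A has Jordan form
J =
  [-2,  1,  0]
  [ 0, -2,  1]
  [ 0,  0, -2]
(up to reordering of blocks).

Per-block formulas:
  For a 3×3 Jordan block J_3(-2): exp(t · J_3(-2)) = e^(-2t)·(I + t·N + (t^2/2)·N^2), where N is the 3×3 nilpotent shift.

After assembling e^{tJ} and conjugating by P, we get:

e^{tA} =
  [-t^2*exp(-2*t)/2 + exp(-2*t), t*exp(-2*t), -t^2*exp(-2*t)/2 - 2*t*exp(-2*t)]
  [t^2*exp(-2*t) - t*exp(-2*t), -2*t*exp(-2*t) + exp(-2*t), t^2*exp(-2*t) + 3*t*exp(-2*t)]
  [t^2*exp(-2*t)/2, -t*exp(-2*t), t^2*exp(-2*t)/2 + 2*t*exp(-2*t) + exp(-2*t)]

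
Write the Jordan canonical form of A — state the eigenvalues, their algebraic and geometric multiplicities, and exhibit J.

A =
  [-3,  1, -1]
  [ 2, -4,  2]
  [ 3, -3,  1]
J_2(-2) ⊕ J_1(-2)

The characteristic polynomial is
  det(x·I − A) = x^3 + 6*x^2 + 12*x + 8 = (x + 2)^3

Eigenvalues and multiplicities (the geometric multiplicity of λ is n − rank(A − λI), which equals the number of Jordan blocks for λ):
  λ = -2: algebraic multiplicity = 3, geometric multiplicity = 2

Determining the block sizes for each eigenvalue:
  λ = -2: 2 blocks summing to 3 forces exactly one block of size 2 and the rest size 1 → block sizes [2, 1]

Assembling the blocks gives a Jordan form
J =
  [-2,  1,  0]
  [ 0, -2,  0]
  [ 0,  0, -2]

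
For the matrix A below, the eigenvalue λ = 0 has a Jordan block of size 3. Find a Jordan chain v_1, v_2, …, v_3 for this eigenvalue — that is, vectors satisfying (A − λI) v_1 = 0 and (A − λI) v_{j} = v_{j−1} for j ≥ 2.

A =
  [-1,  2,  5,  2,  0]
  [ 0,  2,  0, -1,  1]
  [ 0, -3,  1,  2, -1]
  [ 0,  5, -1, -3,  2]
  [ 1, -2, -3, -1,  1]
A Jordan chain for λ = 0 of length 3:
v_1 = (1, 1, -1, 2, 0)ᵀ
v_2 = (-1, 0, 0, 0, 1)ᵀ
v_3 = (1, 0, 0, 0, 0)ᵀ

Let N = A − (0)·I. We want v_3 with N^3 v_3 = 0 but N^2 v_3 ≠ 0; then v_{j-1} := N · v_j for j = 3, …, 2.

Pick v_3 = (1, 0, 0, 0, 0)ᵀ.
Then v_2 = N · v_3 = (-1, 0, 0, 0, 1)ᵀ.
Then v_1 = N · v_2 = (1, 1, -1, 2, 0)ᵀ.

Sanity check: (A − (0)·I) v_1 = (0, 0, 0, 0, 0)ᵀ = 0. ✓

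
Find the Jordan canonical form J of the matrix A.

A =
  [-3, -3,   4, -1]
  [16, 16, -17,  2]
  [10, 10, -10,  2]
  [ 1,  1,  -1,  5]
J_2(0) ⊕ J_2(4)

The characteristic polynomial is
  det(x·I − A) = x^4 - 8*x^3 + 16*x^2 = x^2*(x - 4)^2

Eigenvalues and multiplicities (the geometric multiplicity of λ is n − rank(A − λI), which equals the number of Jordan blocks for λ):
  λ = 0: algebraic multiplicity = 2, geometric multiplicity = 1
  λ = 4: algebraic multiplicity = 2, geometric multiplicity = 1

Determining the block sizes for each eigenvalue:
  λ = 0: one block (gm = 1), so the single block has size am = 2 → block sizes [2]
  λ = 4: one block (gm = 1), so the single block has size am = 2 → block sizes [2]

Assembling the blocks gives a Jordan form
J =
  [0, 1, 0, 0]
  [0, 0, 0, 0]
  [0, 0, 4, 1]
  [0, 0, 0, 4]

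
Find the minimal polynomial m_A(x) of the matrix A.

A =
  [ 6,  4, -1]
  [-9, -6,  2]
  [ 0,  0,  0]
x^3

The characteristic polynomial is χ_A(x) = x^3, so the eigenvalues are known. The minimal polynomial is
  m_A(x) = Π_λ (x − λ)^{k_λ}
where k_λ is the size of the *largest* Jordan block for λ (equivalently, the smallest k with (A − λI)^k v = 0 for every generalised eigenvector v of λ).

  λ = 0: largest Jordan block has size 3, contributing (x − 0)^3

So m_A(x) = x^3 = x^3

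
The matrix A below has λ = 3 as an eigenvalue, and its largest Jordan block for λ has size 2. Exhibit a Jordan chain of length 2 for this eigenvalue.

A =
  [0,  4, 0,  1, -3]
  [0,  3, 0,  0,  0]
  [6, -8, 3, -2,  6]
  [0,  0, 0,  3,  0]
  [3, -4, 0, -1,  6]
A Jordan chain for λ = 3 of length 2:
v_1 = (-3, 0, 6, 0, 3)ᵀ
v_2 = (1, 0, 0, 0, 0)ᵀ

Let N = A − (3)·I. We want v_2 with N^2 v_2 = 0 but N^1 v_2 ≠ 0; then v_{j-1} := N · v_j for j = 2, …, 2.

Pick v_2 = (1, 0, 0, 0, 0)ᵀ.
Then v_1 = N · v_2 = (-3, 0, 6, 0, 3)ᵀ.

Sanity check: (A − (3)·I) v_1 = (0, 0, 0, 0, 0)ᵀ = 0. ✓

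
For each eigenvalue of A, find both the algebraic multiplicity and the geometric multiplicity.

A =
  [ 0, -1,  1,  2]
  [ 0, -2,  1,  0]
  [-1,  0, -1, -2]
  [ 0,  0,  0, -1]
λ = -1: alg = 4, geom = 2

Step 1 — factor the characteristic polynomial to read off the algebraic multiplicities:
  χ_A(x) = (x + 1)^4

Step 2 — compute geometric multiplicities via the rank-nullity identity g(λ) = n − rank(A − λI):
  rank(A − (-1)·I) = 2, so dim ker(A − (-1)·I) = n − 2 = 2

Summary:
  λ = -1: algebraic multiplicity = 4, geometric multiplicity = 2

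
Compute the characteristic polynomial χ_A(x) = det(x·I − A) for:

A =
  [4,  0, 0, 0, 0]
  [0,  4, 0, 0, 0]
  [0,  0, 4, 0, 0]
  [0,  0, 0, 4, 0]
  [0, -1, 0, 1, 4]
x^5 - 20*x^4 + 160*x^3 - 640*x^2 + 1280*x - 1024

Expanding det(x·I − A) (e.g. by cofactor expansion or by noting that A is similar to its Jordan form J, which has the same characteristic polynomial as A) gives
  χ_A(x) = x^5 - 20*x^4 + 160*x^3 - 640*x^2 + 1280*x - 1024
which factors as (x - 4)^5. The eigenvalues (with algebraic multiplicities) are λ = 4 with multiplicity 5.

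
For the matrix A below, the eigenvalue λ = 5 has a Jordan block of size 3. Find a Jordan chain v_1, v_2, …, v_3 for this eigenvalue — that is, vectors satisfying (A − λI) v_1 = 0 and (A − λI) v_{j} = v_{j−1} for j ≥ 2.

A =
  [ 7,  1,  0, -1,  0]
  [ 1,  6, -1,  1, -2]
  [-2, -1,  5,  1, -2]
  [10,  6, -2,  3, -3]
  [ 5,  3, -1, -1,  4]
A Jordan chain for λ = 5 of length 3:
v_1 = (-5, 5, -5, -5, 0)ᵀ
v_2 = (2, 1, -2, 10, 5)ᵀ
v_3 = (1, 0, 0, 0, 0)ᵀ

Let N = A − (5)·I. We want v_3 with N^3 v_3 = 0 but N^2 v_3 ≠ 0; then v_{j-1} := N · v_j for j = 3, …, 2.

Pick v_3 = (1, 0, 0, 0, 0)ᵀ.
Then v_2 = N · v_3 = (2, 1, -2, 10, 5)ᵀ.
Then v_1 = N · v_2 = (-5, 5, -5, -5, 0)ᵀ.

Sanity check: (A − (5)·I) v_1 = (0, 0, 0, 0, 0)ᵀ = 0. ✓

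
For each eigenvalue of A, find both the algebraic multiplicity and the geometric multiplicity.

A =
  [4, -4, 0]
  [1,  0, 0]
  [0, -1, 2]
λ = 2: alg = 3, geom = 1

Step 1 — factor the characteristic polynomial to read off the algebraic multiplicities:
  χ_A(x) = (x - 2)^3

Step 2 — compute geometric multiplicities via the rank-nullity identity g(λ) = n − rank(A − λI):
  rank(A − (2)·I) = 2, so dim ker(A − (2)·I) = n − 2 = 1

Summary:
  λ = 2: algebraic multiplicity = 3, geometric multiplicity = 1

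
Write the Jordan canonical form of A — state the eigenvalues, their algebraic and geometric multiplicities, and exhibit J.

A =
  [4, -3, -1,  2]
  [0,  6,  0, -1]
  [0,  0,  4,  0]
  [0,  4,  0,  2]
J_3(4) ⊕ J_1(4)

The characteristic polynomial is
  det(x·I − A) = x^4 - 16*x^3 + 96*x^2 - 256*x + 256 = (x - 4)^4

Eigenvalues and multiplicities (the geometric multiplicity of λ is n − rank(A − λI), which equals the number of Jordan blocks for λ):
  λ = 4: algebraic multiplicity = 4, geometric multiplicity = 2

Determining the block sizes for each eigenvalue:
  λ = 4: with am = 4 and gm = 2, the partition is not yet determined (e.g. several partitions of 4 into 2 parts exist). Let N = A − (4)·I. Computing rank(N^1) = 2, rank(N^2) = 1, rank(N^3) = 0; the number of blocks of size ≥ j is rank(N^{j−1}) − rank(N^j), giving [2, 1, 1]. So we have 1 block(s) of size 3, 1 block(s) of size 1 → block sizes [3, 1]

Assembling the blocks gives a Jordan form
J =
  [4, 1, 0, 0]
  [0, 4, 1, 0]
  [0, 0, 4, 0]
  [0, 0, 0, 4]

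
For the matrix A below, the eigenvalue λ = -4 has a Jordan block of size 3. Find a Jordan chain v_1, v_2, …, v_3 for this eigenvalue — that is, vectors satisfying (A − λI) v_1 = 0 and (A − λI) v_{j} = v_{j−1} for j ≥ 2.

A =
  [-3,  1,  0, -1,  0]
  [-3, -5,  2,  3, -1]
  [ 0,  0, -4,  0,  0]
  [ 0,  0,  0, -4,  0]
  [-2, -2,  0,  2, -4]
A Jordan chain for λ = -4 of length 3:
v_1 = (-2, 2, 0, 0, 4)ᵀ
v_2 = (1, -3, 0, 0, -2)ᵀ
v_3 = (1, 0, 0, 0, 0)ᵀ

Let N = A − (-4)·I. We want v_3 with N^3 v_3 = 0 but N^2 v_3 ≠ 0; then v_{j-1} := N · v_j for j = 3, …, 2.

Pick v_3 = (1, 0, 0, 0, 0)ᵀ.
Then v_2 = N · v_3 = (1, -3, 0, 0, -2)ᵀ.
Then v_1 = N · v_2 = (-2, 2, 0, 0, 4)ᵀ.

Sanity check: (A − (-4)·I) v_1 = (0, 0, 0, 0, 0)ᵀ = 0. ✓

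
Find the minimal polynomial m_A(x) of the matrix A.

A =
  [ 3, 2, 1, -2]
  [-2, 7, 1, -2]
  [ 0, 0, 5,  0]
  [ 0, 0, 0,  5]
x^2 - 10*x + 25

The characteristic polynomial is χ_A(x) = (x - 5)^4, so the eigenvalues are known. The minimal polynomial is
  m_A(x) = Π_λ (x − λ)^{k_λ}
where k_λ is the size of the *largest* Jordan block for λ (equivalently, the smallest k with (A − λI)^k v = 0 for every generalised eigenvector v of λ).

  λ = 5: largest Jordan block has size 2, contributing (x − 5)^2

So m_A(x) = (x - 5)^2 = x^2 - 10*x + 25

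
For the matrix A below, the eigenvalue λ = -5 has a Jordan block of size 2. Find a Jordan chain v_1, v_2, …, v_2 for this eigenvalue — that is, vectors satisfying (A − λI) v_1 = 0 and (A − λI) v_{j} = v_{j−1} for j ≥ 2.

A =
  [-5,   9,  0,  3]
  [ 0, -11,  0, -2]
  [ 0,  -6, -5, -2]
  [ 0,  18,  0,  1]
A Jordan chain for λ = -5 of length 2:
v_1 = (9, -6, -6, 18)ᵀ
v_2 = (0, 1, 0, 0)ᵀ

Let N = A − (-5)·I. We want v_2 with N^2 v_2 = 0 but N^1 v_2 ≠ 0; then v_{j-1} := N · v_j for j = 2, …, 2.

Pick v_2 = (0, 1, 0, 0)ᵀ.
Then v_1 = N · v_2 = (9, -6, -6, 18)ᵀ.

Sanity check: (A − (-5)·I) v_1 = (0, 0, 0, 0)ᵀ = 0. ✓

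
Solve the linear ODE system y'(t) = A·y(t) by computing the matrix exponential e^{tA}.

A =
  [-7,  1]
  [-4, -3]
e^{tA} =
  [-2*t*exp(-5*t) + exp(-5*t), t*exp(-5*t)]
  [-4*t*exp(-5*t), 2*t*exp(-5*t) + exp(-5*t)]

Strategy: write A = P · J · P⁻¹ where J is a Jordan canonical form, so e^{tA} = P · e^{tJ} · P⁻¹, and e^{tJ} can be computed block-by-block.

A has Jordan form
J =
  [-5,  1]
  [ 0, -5]
(up to reordering of blocks).

Per-block formulas:
  For a 2×2 Jordan block J_2(-5): exp(t · J_2(-5)) = e^(-5t)·(I + t·N), where N is the 2×2 nilpotent shift.

After assembling e^{tJ} and conjugating by P, we get:

e^{tA} =
  [-2*t*exp(-5*t) + exp(-5*t), t*exp(-5*t)]
  [-4*t*exp(-5*t), 2*t*exp(-5*t) + exp(-5*t)]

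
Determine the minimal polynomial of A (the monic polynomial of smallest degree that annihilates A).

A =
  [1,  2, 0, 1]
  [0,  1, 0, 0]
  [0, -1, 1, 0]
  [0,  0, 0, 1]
x^2 - 2*x + 1

The characteristic polynomial is χ_A(x) = (x - 1)^4, so the eigenvalues are known. The minimal polynomial is
  m_A(x) = Π_λ (x − λ)^{k_λ}
where k_λ is the size of the *largest* Jordan block for λ (equivalently, the smallest k with (A − λI)^k v = 0 for every generalised eigenvector v of λ).

  λ = 1: largest Jordan block has size 2, contributing (x − 1)^2

So m_A(x) = (x - 1)^2 = x^2 - 2*x + 1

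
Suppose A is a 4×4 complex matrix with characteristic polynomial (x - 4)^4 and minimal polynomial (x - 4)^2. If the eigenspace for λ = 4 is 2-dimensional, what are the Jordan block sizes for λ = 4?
Block sizes for λ = 4: [2, 2]

Step 1 — from the characteristic polynomial, algebraic multiplicity of λ = 4 is 4. From dim ker(A − (4)·I) = 2, there are exactly 2 Jordan blocks for λ = 4.
Step 2 — from the minimal polynomial, the factor (x − 4)^2 tells us the largest block for λ = 4 has size 2.
Step 3 — with total size 4, 2 blocks, and largest block 2, the block sizes (in nonincreasing order) are [2, 2].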